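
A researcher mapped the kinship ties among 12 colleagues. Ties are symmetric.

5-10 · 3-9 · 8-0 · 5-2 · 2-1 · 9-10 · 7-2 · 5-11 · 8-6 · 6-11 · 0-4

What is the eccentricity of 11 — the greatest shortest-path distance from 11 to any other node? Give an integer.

Distances from 11: 0:3, 1:3, 2:2, 3:4, 4:4, 5:1, 6:1, 7:3, 8:2, 9:3, 10:2.
The largest is 4 (to 3 and 4), so the eccentricity of 11 is 4.

4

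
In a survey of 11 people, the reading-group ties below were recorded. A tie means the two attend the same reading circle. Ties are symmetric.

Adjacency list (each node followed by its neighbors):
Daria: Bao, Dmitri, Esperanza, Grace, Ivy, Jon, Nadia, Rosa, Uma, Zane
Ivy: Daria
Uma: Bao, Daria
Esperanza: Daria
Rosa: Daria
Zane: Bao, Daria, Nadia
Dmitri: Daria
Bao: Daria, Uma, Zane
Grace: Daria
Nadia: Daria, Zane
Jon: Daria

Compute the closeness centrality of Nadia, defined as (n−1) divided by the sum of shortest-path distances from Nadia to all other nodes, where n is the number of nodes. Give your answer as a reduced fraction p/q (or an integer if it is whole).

5/9

Distances from Nadia: Bao:2, Daria:1, Dmitri:2, Esperanza:2, Grace:2, Ivy:2, Jon:2, Rosa:2, Uma:2, Zane:1. Sum = 18.
n = 11, so closeness = 10/18 = 5/9.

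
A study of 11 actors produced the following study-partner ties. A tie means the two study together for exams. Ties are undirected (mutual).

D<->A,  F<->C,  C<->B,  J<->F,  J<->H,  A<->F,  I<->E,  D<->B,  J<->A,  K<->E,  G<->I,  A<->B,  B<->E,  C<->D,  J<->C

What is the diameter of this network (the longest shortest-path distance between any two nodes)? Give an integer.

Eccentricity of each node (its greatest distance to any other): A:4, B:3, C:4, D:4, E:4, F:5, G:6, H:6, I:5, J:5, K:5.
The maximum eccentricity is 6, realized for instance by the pair G–H via G – I – E – B – A – J – H. So the diameter is 6.

6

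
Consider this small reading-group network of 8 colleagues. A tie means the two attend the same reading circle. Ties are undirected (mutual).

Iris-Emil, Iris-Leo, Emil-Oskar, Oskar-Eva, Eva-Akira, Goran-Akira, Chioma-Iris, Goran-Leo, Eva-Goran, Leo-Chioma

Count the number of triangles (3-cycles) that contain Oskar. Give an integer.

Oskar's neighbors are Emil and Eva, but none of them are tied to each other, so no triangle contains Oskar.

0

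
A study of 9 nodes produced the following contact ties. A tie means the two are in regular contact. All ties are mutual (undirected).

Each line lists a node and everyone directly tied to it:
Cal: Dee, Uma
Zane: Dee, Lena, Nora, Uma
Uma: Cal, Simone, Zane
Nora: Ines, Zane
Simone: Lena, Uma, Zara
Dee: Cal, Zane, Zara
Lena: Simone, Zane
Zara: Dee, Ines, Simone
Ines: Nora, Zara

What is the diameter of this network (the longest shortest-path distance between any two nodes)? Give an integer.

3

Eccentricity of each node (its greatest distance to any other): Cal:3, Dee:2, Ines:3, Lena:3, Nora:3, Simone:3, Uma:3, Zane:2, Zara:2.
The maximum eccentricity is 3, realized for instance by the pair Uma–Ines via Uma – Simone – Zara – Ines. So the diameter is 3.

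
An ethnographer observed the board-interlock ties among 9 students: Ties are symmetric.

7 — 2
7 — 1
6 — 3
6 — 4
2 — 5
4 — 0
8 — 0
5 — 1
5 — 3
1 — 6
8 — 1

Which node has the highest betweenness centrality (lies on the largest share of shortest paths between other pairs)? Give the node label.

1

Unnormalized betweenness of each node: 0:1, 1:27/2, 2:5/6, 3:5/3, 4:2, 5:11/2, 6:22/3, 7:13/6, 8:4.
1 has the largest value, 27/2, making it the main broker — the node through which the most shortest paths run.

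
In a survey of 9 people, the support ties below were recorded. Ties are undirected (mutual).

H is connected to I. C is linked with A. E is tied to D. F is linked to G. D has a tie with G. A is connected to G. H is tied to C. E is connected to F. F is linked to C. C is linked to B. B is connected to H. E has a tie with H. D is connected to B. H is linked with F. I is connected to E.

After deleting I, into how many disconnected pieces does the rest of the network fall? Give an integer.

I's neighbors (E and H) remain reachable from one another through other ties, so the rest of the network stays in one piece.

1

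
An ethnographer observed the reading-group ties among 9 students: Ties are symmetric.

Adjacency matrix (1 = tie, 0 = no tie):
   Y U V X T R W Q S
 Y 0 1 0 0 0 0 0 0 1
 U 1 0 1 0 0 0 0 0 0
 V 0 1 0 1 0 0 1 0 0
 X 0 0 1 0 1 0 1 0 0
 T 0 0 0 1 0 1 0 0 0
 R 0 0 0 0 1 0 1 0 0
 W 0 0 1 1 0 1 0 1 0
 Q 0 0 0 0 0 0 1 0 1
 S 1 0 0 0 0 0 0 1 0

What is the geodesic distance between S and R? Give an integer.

3

One shortest route is S – Q – W – R, which uses 3 edges, and at distance 2 from S we only reach {U, W}, which does not include R. So d(S,R) = 3.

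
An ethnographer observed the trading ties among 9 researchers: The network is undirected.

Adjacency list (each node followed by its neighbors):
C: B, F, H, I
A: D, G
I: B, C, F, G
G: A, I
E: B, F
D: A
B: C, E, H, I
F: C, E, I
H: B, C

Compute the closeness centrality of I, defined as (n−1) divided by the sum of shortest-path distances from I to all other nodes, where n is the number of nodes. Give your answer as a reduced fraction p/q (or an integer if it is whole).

Distances from I: A:2, B:1, C:1, D:3, E:2, F:1, G:1, H:2. Sum = 13.
n = 9, so closeness = 8/13.

8/13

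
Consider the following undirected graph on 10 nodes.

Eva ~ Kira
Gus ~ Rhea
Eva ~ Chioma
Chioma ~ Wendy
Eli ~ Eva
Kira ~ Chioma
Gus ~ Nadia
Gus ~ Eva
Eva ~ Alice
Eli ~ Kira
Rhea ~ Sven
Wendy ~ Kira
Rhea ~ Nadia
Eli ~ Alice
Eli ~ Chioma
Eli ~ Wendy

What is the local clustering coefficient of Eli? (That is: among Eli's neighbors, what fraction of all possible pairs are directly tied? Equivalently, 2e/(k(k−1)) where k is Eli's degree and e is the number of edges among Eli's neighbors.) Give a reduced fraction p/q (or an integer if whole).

Eli's neighbors: Alice, Chioma, Eva, Kira, and Wendy (k = 5).
Possible neighbor pairs: C(5,2) = 10. Edges among them: Alice–Eva, Chioma–Eva, Chioma–Kira, Chioma–Wendy, Eva–Kira, Kira–Wendy → e = 6.
Clustering(Eli) = 6/10 = 3/5.

3/5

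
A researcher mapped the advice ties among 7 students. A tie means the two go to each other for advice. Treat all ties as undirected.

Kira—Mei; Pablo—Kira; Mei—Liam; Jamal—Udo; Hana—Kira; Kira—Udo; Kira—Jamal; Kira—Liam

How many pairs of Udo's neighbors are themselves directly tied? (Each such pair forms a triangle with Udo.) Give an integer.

1

Udo's neighbors: Jamal and Kira.
Neighbor pairs that are themselves tied: Udo–Jamal–Kira. Each forms one triangle with Udo, for 1 in total.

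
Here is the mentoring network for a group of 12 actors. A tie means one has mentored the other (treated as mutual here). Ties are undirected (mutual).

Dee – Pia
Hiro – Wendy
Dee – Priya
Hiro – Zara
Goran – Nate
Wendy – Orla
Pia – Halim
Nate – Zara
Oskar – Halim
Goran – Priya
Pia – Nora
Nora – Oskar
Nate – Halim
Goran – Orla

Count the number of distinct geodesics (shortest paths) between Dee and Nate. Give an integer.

2

The shortest distance is 3. The length-3 paths are: Dee–Priya–Goran–Nate; Dee–Pia–Halim–Nate.
That gives 2 distinct shortest paths.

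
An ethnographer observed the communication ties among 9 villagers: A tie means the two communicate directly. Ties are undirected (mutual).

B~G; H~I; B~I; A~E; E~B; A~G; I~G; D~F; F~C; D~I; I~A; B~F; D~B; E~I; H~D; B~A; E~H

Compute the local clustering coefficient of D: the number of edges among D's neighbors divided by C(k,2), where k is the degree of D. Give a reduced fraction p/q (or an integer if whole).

D's neighbors: B, F, H, and I (k = 4).
Possible neighbor pairs: C(4,2) = 6. Edges among them: B–F, B–I, H–I → e = 3.
Clustering(D) = 3/6 = 1/2.

1/2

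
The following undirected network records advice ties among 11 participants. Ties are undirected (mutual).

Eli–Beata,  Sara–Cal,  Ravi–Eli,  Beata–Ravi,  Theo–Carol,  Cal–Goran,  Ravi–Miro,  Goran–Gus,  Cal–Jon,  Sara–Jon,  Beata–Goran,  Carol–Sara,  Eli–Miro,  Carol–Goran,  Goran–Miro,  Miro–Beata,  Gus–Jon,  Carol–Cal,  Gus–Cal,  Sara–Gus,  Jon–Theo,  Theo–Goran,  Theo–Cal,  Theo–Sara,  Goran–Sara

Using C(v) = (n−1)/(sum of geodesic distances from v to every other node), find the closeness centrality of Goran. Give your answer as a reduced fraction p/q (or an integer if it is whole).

10/13

Distances from Goran: Beata:1, Cal:1, Carol:1, Eli:2, Gus:1, Jon:2, Miro:1, Ravi:2, Sara:1, Theo:1. Sum = 13.
n = 11, so closeness = 10/13.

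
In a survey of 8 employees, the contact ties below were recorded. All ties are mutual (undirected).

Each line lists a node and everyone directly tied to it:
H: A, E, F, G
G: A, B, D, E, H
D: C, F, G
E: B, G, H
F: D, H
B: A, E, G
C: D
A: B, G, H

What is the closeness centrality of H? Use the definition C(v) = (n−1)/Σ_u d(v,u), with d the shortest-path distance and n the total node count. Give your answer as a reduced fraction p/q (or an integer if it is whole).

Distances from H: A:1, B:2, C:3, D:2, E:1, F:1, G:1. Sum = 11.
n = 8, so closeness = 7/11.

7/11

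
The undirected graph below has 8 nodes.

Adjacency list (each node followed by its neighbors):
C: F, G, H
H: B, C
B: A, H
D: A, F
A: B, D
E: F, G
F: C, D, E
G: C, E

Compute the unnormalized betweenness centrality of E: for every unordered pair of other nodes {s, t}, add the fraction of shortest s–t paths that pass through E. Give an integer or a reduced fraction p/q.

Pairs whose geodesics pass through E — A–G: 1/3; D–G: 1/2; F–G: 1/2.
All other pairs contribute 0.
Summing the contributions gives betweenness(E) = 4/3.

4/3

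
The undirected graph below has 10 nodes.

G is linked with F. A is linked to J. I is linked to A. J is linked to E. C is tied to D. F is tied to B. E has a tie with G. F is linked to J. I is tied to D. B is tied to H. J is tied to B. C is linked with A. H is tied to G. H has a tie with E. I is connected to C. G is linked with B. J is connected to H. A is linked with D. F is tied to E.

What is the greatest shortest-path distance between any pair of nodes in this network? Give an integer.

Eccentricity of each node (its greatest distance to any other): A:3, B:3, C:4, D:4, E:3, F:3, G:4, H:3, I:4, J:2.
The maximum eccentricity is 4, realized for instance by the pair G–D via G – F – J – A – D. So the diameter is 4.

4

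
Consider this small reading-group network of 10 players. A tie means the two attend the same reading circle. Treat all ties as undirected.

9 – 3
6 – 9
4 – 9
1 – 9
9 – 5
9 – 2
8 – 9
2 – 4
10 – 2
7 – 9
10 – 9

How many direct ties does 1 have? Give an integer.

1

1 is directly tied to 9. That is 1 neighbor, so the degree of 1 is 1.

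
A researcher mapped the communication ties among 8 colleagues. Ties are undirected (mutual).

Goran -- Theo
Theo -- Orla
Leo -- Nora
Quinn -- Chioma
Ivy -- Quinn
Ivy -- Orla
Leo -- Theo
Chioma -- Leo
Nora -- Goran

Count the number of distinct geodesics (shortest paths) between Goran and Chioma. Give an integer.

The shortest distance is 3. The length-3 paths are: Goran–Nora–Leo–Chioma; Goran–Theo–Leo–Chioma.
That gives 2 distinct shortest paths.

2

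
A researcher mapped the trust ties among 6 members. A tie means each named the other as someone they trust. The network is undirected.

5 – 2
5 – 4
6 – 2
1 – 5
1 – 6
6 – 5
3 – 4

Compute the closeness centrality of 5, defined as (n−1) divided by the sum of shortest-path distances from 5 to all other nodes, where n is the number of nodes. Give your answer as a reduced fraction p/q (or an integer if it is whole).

Distances from 5: 1:1, 2:1, 3:2, 4:1, 6:1. Sum = 6.
n = 6, so closeness = 5/6.

5/6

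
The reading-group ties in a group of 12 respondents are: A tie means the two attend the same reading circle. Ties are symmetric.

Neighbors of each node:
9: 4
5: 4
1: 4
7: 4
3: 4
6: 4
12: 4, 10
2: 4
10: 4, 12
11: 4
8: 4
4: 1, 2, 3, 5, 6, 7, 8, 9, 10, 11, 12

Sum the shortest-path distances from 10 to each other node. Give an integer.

20

Distances from 10: 1:2, 2:2, 3:2, 4:1, 5:2, 6:2, 7:2, 8:2, 9:2, 11:2, 12:1.
Sum = 2 + 2 + 2 + 1 + 2 + 2 + 2 + 2 + 2 + 2 + 1 = 20.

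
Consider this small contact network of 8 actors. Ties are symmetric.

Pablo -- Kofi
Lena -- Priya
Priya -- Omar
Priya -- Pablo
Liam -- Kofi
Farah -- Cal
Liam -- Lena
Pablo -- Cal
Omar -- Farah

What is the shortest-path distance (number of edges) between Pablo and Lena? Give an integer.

One shortest route is Pablo – Priya – Lena, which uses 2 edges, and Pablo and Lena are not directly tied, so nothing shorter exists. So d(Pablo,Lena) = 2.

2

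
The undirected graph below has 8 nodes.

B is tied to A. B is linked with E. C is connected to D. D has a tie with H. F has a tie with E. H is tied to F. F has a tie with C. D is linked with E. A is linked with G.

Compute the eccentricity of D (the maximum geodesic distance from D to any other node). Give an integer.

4

Distances from D: A:3, B:2, C:1, E:1, F:2, G:4, H:1.
The largest is 4 (to G), so the eccentricity of D is 4.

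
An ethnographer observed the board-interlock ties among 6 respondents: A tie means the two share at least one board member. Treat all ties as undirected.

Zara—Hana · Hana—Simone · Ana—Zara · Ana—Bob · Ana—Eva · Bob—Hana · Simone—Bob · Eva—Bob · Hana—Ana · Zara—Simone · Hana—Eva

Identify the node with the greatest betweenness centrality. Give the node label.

Hana

Unnormalized betweenness of each node: Ana:5/6, Bob:5/6, Eva:0, Hana:5/3, Simone:1/3, Zara:1/3.
Hana has the largest value, 5/3, making it the main broker — the node through which the most shortest paths run.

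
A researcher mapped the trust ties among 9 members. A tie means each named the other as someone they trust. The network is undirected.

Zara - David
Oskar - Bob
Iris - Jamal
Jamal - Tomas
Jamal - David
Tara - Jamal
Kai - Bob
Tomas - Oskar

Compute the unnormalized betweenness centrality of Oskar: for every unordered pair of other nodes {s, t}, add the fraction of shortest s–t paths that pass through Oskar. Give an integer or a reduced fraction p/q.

12

Pairs whose geodesics pass through Oskar — Iris–Bob: 1; Iris–Kai: 1; Bob–Zara: 1; Bob–Jamal: 1; Bob–David: 1; Bob–Tomas: 1; Bob–Tara: 1; Zara–Kai: 1; Jamal–Kai: 1; Kai–David: 1; Kai–Tomas: 1; Kai–Tara: 1.
All other pairs contribute 0.
Summing the contributions gives betweenness(Oskar) = 12.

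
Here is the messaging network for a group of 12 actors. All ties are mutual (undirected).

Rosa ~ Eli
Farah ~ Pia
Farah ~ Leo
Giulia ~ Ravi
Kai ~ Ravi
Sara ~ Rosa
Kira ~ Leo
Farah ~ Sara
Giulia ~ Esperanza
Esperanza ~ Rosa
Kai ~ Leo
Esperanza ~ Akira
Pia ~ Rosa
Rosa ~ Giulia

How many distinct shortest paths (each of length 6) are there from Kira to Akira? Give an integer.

The shortest distance is 6. The length-6 paths are: Kira–Leo–Kai–Ravi–Giulia–Esperanza–Akira; Kira–Leo–Farah–Pia–Rosa–Esperanza–Akira; Kira–Leo–Farah–Sara–Rosa–Esperanza–Akira.
That gives 3 distinct shortest paths.

3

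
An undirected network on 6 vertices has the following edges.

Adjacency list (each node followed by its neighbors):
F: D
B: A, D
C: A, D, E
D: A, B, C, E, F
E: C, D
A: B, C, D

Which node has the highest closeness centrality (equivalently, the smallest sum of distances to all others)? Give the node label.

D

Farness (sum of distances to all others) for each node — A:7, B:8, C:7, D:5, E:8, F:9.
The smallest farness is 5, for D, so D has the highest closeness.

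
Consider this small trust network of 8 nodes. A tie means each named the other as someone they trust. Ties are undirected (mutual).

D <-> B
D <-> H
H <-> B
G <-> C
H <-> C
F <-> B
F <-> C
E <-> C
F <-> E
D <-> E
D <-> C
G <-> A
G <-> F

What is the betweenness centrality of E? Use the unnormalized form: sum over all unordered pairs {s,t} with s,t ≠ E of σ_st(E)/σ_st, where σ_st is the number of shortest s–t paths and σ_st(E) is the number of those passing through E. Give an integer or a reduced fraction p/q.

1/3

Pairs whose geodesics pass through E — D–F: 1/3.
All other pairs contribute 0.
Summing the contributions gives betweenness(E) = 1/3.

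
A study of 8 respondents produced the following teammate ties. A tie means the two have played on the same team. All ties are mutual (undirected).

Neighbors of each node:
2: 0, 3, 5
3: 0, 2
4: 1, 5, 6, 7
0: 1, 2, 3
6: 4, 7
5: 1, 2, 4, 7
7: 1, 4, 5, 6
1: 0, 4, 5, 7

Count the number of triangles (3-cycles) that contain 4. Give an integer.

4's neighbors: 1, 5, 6, and 7.
Neighbor pairs that are themselves tied: 4–1–5; 4–1–7; 4–5–7; 4–6–7. Each forms one triangle with 4, for 4 in total.

4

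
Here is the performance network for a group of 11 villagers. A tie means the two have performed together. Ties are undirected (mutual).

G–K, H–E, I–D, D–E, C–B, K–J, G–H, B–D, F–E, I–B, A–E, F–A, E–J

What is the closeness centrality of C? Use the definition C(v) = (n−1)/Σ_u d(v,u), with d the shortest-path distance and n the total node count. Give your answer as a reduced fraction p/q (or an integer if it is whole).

5/17

Distances from C: A:4, B:1, D:2, E:3, F:4, G:5, H:4, I:2, J:4, K:5. Sum = 34.
n = 11, so closeness = 10/34 = 5/17.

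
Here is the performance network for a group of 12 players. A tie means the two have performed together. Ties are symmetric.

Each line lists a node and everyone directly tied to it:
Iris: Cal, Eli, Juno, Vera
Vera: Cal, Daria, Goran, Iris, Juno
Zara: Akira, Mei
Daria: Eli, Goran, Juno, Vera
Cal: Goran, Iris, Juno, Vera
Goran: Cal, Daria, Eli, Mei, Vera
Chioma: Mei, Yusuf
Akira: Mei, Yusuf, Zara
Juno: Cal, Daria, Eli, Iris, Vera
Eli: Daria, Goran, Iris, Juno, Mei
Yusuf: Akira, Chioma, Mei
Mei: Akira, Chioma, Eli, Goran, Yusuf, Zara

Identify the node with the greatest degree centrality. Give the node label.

Mei

Degrees — Akira:3, Cal:4, Chioma:2, Daria:4, Eli:5, Goran:5, Iris:4, Juno:5, Mei:6, Vera:5, Yusuf:3, Zara:2.
The maximum is 6, attained only by Mei.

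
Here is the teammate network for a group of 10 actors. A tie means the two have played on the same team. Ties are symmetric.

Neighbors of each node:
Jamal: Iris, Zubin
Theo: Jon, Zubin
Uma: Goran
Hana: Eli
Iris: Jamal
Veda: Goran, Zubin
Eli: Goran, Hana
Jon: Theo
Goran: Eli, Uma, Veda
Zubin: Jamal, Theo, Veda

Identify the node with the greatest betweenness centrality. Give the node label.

Unnormalized betweenness of each node: Eli:8, Goran:20, Hana:0, Iris:0, Jamal:8, Jon:0, Theo:8, Uma:0, Veda:20, Zubin:24.
Zubin has the largest value, 24, making it the main broker — the node through which the most shortest paths run.

Zubin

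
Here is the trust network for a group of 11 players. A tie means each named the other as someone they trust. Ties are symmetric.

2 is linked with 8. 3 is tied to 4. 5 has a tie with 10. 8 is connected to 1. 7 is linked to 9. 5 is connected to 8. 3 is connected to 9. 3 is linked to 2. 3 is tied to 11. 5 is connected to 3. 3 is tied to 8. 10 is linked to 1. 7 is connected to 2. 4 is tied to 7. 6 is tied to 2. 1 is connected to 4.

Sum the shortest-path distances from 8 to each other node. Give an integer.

16

Distances from 8: 1:1, 2:1, 3:1, 4:2, 5:1, 6:2, 7:2, 9:2, 10:2, 11:2.
Sum = 1 + 1 + 1 + 2 + 1 + 2 + 2 + 2 + 2 + 2 = 16.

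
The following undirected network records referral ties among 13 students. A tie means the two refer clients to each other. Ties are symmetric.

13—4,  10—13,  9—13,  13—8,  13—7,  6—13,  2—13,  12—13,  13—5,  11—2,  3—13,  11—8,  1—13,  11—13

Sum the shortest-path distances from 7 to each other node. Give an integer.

Distances from 7: 1:2, 2:2, 3:2, 4:2, 5:2, 6:2, 8:2, 9:2, 10:2, 11:2, 12:2, 13:1.
Sum = 2 + 2 + 2 + 2 + 2 + 2 + 2 + 2 + 2 + 2 + 2 + 1 = 23.

23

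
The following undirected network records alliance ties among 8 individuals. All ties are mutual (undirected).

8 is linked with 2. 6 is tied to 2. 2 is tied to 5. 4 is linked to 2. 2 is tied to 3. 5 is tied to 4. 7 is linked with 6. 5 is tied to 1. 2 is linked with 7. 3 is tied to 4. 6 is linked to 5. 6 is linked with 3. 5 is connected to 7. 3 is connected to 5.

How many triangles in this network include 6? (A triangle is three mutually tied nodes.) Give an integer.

6's neighbors: 2, 3, 5, and 7.
Neighbor pairs that are themselves tied: 6–2–3; 6–2–5; 6–2–7; 6–3–5; 6–5–7. Each forms one triangle with 6, for 5 in total.

5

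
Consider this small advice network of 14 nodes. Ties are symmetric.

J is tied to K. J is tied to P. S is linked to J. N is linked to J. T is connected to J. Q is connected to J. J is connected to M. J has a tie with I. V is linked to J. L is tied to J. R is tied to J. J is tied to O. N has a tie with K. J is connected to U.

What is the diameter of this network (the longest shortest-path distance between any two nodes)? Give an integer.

2

Eccentricity of each node (its greatest distance to any other): I:2, J:1, K:2, L:2, M:2, N:2, O:2, P:2, Q:2, R:2, S:2, T:2, U:2, V:2.
The maximum eccentricity is 2, realized for instance by the pair O–S via O – J – S. So the diameter is 2.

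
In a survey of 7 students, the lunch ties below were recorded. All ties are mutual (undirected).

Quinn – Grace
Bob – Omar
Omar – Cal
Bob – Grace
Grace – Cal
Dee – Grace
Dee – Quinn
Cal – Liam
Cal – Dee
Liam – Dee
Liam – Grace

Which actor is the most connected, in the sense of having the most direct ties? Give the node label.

Degrees — Bob:2, Cal:4, Dee:4, Grace:5, Liam:3, Omar:2, Quinn:2.
The maximum is 5, attained only by Grace.

Grace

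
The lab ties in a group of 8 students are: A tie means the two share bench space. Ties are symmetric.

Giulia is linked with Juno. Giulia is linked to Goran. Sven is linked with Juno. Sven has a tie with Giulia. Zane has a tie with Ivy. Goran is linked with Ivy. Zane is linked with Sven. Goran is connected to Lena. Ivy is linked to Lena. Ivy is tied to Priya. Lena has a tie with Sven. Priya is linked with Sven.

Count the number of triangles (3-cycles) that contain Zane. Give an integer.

0

Zane's neighbors are Ivy and Sven, but none of them are tied to each other, so no triangle contains Zane.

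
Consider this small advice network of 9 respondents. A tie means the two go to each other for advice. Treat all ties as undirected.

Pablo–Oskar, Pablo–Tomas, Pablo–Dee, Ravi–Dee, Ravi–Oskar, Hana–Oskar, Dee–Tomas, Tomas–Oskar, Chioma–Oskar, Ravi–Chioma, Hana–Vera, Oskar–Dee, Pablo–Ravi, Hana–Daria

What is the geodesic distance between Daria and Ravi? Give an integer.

One shortest route is Daria – Hana – Oskar – Ravi, which uses 3 edges, and at distance 2 from Daria we only reach {Oskar, Vera}, which does not include Ravi. So d(Daria,Ravi) = 3.

3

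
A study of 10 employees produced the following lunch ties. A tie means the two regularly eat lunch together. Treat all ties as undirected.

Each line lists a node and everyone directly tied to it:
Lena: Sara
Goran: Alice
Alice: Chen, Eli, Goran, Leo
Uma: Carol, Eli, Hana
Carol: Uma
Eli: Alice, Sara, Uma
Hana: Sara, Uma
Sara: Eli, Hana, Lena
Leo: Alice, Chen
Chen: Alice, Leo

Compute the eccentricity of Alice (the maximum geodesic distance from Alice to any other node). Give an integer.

Distances from Alice: Carol:3, Chen:1, Eli:1, Goran:1, Hana:3, Lena:3, Leo:1, Sara:2, Uma:2.
The largest is 3 (to Carol, Hana, and Lena), so the eccentricity of Alice is 3.

3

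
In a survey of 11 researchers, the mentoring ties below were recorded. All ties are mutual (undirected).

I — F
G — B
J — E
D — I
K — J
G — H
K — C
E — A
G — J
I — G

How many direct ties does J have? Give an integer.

3

J is directly tied to E, G, and K. That is 3 neighbors, so the degree of J is 3.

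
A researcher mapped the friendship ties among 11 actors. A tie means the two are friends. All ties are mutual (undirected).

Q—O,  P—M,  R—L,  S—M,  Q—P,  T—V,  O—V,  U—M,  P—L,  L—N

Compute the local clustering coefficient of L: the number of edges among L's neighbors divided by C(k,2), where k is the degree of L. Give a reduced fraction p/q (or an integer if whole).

L's neighbors: N, P, and R (k = 3).
Possible neighbor pairs: C(3,2) = 3. Edges among them: none → e = 0.
Clustering(L) = 0/3 = 0.

0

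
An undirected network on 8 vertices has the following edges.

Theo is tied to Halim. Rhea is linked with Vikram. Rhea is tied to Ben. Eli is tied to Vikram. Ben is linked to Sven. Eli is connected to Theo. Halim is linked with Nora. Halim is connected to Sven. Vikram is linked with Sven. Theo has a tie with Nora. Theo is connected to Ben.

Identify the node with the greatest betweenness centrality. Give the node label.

Theo

Unnormalized betweenness of each node: Ben:11/3, Eli:3/2, Halim:2, Nora:0, Rhea:1/2, Sven:19/6, Theo:19/3, Vikram:17/6.
Theo has the largest value, 19/3, making it the main broker — the node through which the most shortest paths run.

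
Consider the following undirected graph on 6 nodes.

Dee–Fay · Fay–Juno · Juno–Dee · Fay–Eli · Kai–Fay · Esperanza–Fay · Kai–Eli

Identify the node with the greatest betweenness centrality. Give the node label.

Unnormalized betweenness of each node: Dee:0, Eli:0, Esperanza:0, Fay:8, Juno:0, Kai:0.
Fay has the largest value, 8, making it the main broker — the node through which the most shortest paths run.

Fay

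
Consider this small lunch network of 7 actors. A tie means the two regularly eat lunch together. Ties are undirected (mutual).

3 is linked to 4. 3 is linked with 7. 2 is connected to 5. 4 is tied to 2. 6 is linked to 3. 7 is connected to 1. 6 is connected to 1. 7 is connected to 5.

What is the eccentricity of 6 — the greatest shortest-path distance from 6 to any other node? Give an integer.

Distances from 6: 1:1, 2:3, 3:1, 4:2, 5:3, 7:2.
The largest is 3 (to 2 and 5), so the eccentricity of 6 is 3.

3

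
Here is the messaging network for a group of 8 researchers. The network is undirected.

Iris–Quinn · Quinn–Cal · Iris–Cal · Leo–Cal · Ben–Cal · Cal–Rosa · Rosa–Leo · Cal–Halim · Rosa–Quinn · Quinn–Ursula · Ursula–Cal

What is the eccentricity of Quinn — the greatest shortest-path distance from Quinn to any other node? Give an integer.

Distances from Quinn: Ben:2, Cal:1, Halim:2, Iris:1, Leo:2, Rosa:1, Ursula:1.
The largest is 2 (to Ben, Leo, and Halim), so the eccentricity of Quinn is 2.

2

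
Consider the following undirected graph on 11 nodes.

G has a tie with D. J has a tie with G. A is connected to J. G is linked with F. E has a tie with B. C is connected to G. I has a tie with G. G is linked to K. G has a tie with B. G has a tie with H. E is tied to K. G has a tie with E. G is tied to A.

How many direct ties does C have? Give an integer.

1

C is directly tied to G. That is 1 neighbor, so the degree of C is 1.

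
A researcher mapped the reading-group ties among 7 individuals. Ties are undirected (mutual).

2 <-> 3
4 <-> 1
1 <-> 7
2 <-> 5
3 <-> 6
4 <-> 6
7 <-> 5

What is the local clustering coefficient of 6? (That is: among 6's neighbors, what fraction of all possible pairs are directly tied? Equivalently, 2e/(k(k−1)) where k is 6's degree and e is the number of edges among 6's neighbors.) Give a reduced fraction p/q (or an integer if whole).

0

6's neighbors: 3 and 4 (k = 2).
Possible neighbor pairs: C(2,2) = 1. Edges among them: none → e = 0.
Clustering(6) = 0/1.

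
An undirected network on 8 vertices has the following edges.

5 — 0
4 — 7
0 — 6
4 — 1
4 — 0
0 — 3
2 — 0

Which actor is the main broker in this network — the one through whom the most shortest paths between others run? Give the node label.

Unnormalized betweenness of each node: 0:18, 1:0, 2:0, 3:0, 4:11, 5:0, 6:0, 7:0.
0 has the largest value, 18, making it the main broker — the node through which the most shortest paths run.

0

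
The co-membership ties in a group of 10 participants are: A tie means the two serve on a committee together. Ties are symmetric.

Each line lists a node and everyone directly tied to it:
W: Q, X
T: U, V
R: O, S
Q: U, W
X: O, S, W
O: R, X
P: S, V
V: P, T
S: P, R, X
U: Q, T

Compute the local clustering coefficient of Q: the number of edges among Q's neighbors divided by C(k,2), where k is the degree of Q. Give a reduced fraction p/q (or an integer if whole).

Q's neighbors: U and W (k = 2).
Possible neighbor pairs: C(2,2) = 1. Edges among them: none → e = 0.
Clustering(Q) = 0/1.

0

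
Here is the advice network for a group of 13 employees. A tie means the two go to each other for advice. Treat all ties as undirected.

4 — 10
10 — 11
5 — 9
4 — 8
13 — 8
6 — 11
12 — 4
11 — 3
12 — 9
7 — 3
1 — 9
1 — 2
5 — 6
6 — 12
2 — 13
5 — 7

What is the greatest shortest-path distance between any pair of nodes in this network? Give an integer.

5

Eccentricity of each node (its greatest distance to any other): 1:4, 2:5, 3:5, 4:4, 5:4, 6:4, 7:5, 8:5, 9:3, 10:4, 11:5, 12:3, 13:5.
The maximum eccentricity is 5, realized for instance by the pair 2–11 via 2 – 1 – 9 – 5 – 6 – 11. So the diameter is 5.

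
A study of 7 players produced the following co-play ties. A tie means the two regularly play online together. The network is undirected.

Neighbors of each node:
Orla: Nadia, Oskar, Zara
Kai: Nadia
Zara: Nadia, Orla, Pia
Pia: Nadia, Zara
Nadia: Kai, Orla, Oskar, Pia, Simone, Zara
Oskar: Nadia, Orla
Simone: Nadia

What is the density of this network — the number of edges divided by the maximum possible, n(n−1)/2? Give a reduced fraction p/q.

There are 9 edges and 7 nodes, so the maximum possible is C(7,2) = 21.
Density = 9/21 = 3/7.

3/7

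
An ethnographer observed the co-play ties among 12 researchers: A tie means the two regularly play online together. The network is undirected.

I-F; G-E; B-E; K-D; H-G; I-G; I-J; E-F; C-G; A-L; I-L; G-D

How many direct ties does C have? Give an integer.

1

C is directly tied to G. That is 1 neighbor, so the degree of C is 1.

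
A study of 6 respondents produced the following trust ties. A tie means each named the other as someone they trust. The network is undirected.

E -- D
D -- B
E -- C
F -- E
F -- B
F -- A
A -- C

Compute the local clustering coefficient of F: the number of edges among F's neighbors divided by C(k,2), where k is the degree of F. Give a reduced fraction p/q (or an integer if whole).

F's neighbors: A, B, and E (k = 3).
Possible neighbor pairs: C(3,2) = 3. Edges among them: none → e = 0.
Clustering(F) = 0/3 = 0.

0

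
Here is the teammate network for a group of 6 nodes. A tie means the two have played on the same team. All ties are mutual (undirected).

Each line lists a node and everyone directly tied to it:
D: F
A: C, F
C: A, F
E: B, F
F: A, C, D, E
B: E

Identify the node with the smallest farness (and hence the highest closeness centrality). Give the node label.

F

Farness (sum of distances to all others) for each node — A:9, B:12, C:9, D:10, E:8, F:6.
The smallest farness is 6, for F, so F has the highest closeness.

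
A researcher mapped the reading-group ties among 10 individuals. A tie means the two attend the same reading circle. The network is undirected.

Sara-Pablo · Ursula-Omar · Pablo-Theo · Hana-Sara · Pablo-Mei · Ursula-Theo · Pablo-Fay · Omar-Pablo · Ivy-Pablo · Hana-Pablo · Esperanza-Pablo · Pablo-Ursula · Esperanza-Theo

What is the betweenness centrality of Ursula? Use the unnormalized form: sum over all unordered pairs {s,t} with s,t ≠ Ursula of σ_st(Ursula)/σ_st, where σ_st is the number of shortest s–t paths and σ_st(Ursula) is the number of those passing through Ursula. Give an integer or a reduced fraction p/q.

1/2

Pairs whose geodesics pass through Ursula — Theo–Omar: 1/2.
All other pairs contribute 0.
Summing the contributions gives betweenness(Ursula) = 1/2.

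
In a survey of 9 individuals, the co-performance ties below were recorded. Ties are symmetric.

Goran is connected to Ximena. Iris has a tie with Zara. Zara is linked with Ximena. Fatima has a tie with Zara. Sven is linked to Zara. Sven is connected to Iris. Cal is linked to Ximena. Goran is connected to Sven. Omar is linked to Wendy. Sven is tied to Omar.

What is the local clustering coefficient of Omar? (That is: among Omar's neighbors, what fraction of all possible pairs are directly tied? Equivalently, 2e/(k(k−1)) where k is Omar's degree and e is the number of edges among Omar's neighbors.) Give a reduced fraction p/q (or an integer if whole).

Omar's neighbors: Sven and Wendy (k = 2).
Possible neighbor pairs: C(2,2) = 1. Edges among them: none → e = 0.
Clustering(Omar) = 0/1.

0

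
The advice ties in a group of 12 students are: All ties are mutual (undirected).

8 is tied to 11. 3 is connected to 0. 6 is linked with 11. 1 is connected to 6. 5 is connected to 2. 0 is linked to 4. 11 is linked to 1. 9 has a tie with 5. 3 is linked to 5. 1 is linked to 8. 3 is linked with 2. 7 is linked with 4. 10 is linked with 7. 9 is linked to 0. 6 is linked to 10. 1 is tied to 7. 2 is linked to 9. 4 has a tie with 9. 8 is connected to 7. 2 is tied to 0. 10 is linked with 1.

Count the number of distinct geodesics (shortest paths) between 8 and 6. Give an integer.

2

The shortest distance is 2. The length-2 paths are: 8–11–6; 8–1–6.
That gives 2 distinct shortest paths.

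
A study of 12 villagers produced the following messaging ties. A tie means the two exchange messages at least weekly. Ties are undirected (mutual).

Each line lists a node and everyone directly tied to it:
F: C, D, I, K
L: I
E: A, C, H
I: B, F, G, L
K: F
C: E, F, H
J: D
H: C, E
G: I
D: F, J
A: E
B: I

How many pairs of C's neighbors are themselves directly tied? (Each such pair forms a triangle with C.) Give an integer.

1

C's neighbors: E, F, and H.
Neighbor pairs that are themselves tied: C–E–H. Each forms one triangle with C, for 1 in total.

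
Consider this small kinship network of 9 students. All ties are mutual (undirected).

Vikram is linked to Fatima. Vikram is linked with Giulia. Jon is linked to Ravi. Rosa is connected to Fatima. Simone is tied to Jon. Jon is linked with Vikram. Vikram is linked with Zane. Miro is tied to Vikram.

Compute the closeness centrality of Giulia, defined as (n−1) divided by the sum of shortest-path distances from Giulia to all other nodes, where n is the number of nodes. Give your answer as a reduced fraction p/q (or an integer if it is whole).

4/9

Distances from Giulia: Fatima:2, Jon:2, Miro:2, Ravi:3, Rosa:3, Simone:3, Vikram:1, Zane:2. Sum = 18.
n = 9, so closeness = 8/18 = 4/9.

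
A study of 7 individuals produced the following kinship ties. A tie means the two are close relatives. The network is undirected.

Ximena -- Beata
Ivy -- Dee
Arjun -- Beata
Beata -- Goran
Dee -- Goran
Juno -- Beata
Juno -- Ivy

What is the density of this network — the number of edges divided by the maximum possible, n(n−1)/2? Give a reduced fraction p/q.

1/3

There are 7 edges and 7 nodes, so the maximum possible is C(7,2) = 21.
Density = 7/21 = 1/3.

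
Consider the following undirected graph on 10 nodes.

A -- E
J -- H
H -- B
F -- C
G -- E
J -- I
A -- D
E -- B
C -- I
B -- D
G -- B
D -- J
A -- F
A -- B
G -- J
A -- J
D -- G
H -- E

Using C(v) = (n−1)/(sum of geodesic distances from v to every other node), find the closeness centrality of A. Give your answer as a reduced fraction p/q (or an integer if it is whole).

9/13

Distances from A: B:1, C:2, D:1, E:1, F:1, G:2, H:2, I:2, J:1. Sum = 13.
n = 10, so closeness = 9/13.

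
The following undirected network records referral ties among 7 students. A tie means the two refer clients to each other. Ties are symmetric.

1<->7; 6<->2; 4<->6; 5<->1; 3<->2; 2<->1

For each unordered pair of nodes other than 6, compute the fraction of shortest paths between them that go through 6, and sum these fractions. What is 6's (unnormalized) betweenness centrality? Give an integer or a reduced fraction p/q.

5

Pairs whose geodesics pass through 6 — 3–4: 1; 1–4: 1; 7–4: 1; 4–5: 1; 4–2: 1.
All other pairs contribute 0.
Summing the contributions gives betweenness(6) = 5.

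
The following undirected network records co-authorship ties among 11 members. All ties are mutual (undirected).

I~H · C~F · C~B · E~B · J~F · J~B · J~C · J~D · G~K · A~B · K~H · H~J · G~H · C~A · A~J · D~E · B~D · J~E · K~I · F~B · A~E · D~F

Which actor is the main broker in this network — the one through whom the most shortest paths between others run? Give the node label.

Unnormalized betweenness of each node: A:1/3, B:5/3, C:1/3, D:1/3, E:1/3, F:1/3, G:0, H:43/2, I:0, J:77/3, K:1/2.
J has the largest value, 77/3, making it the main broker — the node through which the most shortest paths run.

J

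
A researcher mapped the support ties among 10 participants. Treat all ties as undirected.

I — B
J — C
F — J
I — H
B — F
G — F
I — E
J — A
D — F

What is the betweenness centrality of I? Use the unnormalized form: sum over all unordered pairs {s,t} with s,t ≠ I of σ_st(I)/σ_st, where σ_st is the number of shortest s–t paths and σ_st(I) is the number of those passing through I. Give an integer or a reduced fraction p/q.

Pairs whose geodesics pass through I — J–H: 1; J–E: 1; F–H: 1; F–E: 1; B–H: 1; B–E: 1; H–A: 1; H–E: 1; H–C: 1; H–G: 1; H–D: 1; A–E: 1; E–C: 1; E–G: 1 … (+1 more pairs).
All other pairs contribute 0.
Summing the contributions gives betweenness(I) = 15.

15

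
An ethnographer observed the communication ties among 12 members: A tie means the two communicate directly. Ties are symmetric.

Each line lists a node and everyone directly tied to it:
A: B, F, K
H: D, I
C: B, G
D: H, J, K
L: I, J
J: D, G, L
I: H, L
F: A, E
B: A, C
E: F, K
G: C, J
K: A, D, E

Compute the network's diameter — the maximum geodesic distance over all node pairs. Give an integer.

5

Eccentricity of each node (its greatest distance to any other): A:4, B:5, C:4, D:3, E:4, F:5, G:4, H:4, I:5, J:4, K:3, L:5.
The maximum eccentricity is 5, realized for instance by the pair I–B via I – H – D – K – A – B. So the diameter is 5.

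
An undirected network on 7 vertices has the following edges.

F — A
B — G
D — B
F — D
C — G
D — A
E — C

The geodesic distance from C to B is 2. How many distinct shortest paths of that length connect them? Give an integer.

1

The shortest distance is 2, and the only length-2 path is C–G–B. So there is exactly 1 shortest path.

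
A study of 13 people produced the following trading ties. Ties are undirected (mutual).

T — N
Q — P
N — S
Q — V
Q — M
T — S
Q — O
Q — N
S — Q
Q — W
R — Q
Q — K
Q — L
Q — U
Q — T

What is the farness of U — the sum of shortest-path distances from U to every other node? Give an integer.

Distances from U: K:2, L:2, M:2, N:2, O:2, P:2, Q:1, R:2, S:2, T:2, V:2, W:2.
Sum = 2 + 2 + 2 + 2 + 2 + 2 + 1 + 2 + 2 + 2 + 2 + 2 = 23.

23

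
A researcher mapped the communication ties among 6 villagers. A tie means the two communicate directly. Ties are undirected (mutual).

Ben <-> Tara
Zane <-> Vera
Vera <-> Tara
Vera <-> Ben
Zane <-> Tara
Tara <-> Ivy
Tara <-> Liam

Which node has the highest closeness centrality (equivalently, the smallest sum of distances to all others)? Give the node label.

Farness (sum of distances to all others) for each node — Ben:8, Ivy:9, Liam:9, Tara:5, Vera:7, Zane:8.
The smallest farness is 5, for Tara, so Tara has the highest closeness.

Tara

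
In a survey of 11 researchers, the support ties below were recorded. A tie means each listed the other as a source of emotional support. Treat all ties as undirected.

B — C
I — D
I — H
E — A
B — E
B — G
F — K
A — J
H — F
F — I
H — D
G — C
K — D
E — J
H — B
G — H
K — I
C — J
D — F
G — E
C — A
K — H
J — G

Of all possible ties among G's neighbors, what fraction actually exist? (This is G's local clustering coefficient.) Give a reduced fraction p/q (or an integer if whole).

1/2

G's neighbors: B, C, E, H, and J (k = 5).
Possible neighbor pairs: C(5,2) = 10. Edges among them: B–C, B–E, B–H, C–J, E–J → e = 5.
Clustering(G) = 5/10 = 1/2.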